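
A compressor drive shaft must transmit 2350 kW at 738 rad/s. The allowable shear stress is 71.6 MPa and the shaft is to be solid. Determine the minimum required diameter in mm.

61.0 mm

ω = 738 rad/s, so T = P/ω = 2350×10³ / 738.0 = 3184 N·m.
For a solid shaft τ_max = 16T/(πd³), so d = (16T/(π τ_allow))^(1/3) = (16·3184/(π·7.16×10^7))^(1/3) = 0.06096 m.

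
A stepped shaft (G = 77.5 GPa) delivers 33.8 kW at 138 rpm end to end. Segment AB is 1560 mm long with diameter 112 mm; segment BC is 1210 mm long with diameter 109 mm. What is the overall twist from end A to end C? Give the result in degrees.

0.326°

ω = 2π·138/60 = 14.45 rad/s, so T = P/ω = 33.8×10³ / 14.45 = 2339 N·m.
J_AB = π(0.112)⁴/32 = 1.54×10^-5 m⁴; J_BC = π(0.109)⁴/32 = 1.39×10^-5 m⁴.
θ = (T/G)·Σ L_i/J_i = (2339/77.5×10⁹)·(1.56/1.54×10^-5 + 1.21/1.39×10^-5) = 5.683×10^-3 rad.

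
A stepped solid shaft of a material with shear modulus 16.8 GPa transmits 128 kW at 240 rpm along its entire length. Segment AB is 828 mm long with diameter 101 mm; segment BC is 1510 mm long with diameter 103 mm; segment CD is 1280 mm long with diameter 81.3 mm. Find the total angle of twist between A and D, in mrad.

ω = 2π·240/60 = 25.13 rad/s, so T = P/ω = 128×10³ / 25.13 = 5093 N·m.
J_AB = π(0.101)⁴/32 = 1.02×10^-5 m⁴; J_BC = π(0.103)⁴/32 = 1.10×10^-5 m⁴; J_CD = π(0.0813)⁴/32 = 4.29×10^-6 m⁴.
θ = (T/G)·Σ L_i/J_i = (5093/16.8×10⁹)·(0.828/1.02×10^-5 + 1.51/1.10×10^-5 + 1.28/4.29×10^-6) = 0.1565 rad.

156 mrad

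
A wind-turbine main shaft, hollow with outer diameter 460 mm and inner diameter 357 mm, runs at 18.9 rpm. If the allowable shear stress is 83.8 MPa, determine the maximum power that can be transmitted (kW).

J = π(d_o⁴ − d_i⁴)/32 = π(0.460⁴ − 0.357⁴)/32 = 2.801×10^-3 m⁴.
T_max = τ_allow·J/r = 8.38×10^7 × 2.801×10^-3 / 0.230 = 1.021e6 N·m.
ω = 2π·18.9/60 = 1.979 rad/s, so P_max = T_max·ω = 2.020×10^6 W.

2020 kW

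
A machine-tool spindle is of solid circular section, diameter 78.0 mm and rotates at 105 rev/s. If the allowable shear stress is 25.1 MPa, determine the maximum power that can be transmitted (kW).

1540 kW

J = πd⁴/32 = π(0.0780)⁴/32 = 3.634×10^-6 m⁴.
T_max = τ_allow·J/r = 2.51×10^7 × 3.634×10^-6 / 0.0390 = 2339 N·m.
ω = 2π·105 = 659.7 rad/s, so P_max = T_max·ω = 1.543×10^6 W.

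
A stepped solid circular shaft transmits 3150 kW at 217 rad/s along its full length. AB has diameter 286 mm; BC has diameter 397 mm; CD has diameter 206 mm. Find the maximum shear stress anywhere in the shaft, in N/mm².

ω = 217 rad/s, so T = P/ω = 3150×10³ / 217.0 = 14520 N·m.
Under the same torque, τ_max = 16T/(πd³) is largest where d is smallest — segment CD (d = 206 mm).
τ_max = 16·14520/(π·(0.206)³) = 8.457×10^6 Pa.

8.46 N/mm²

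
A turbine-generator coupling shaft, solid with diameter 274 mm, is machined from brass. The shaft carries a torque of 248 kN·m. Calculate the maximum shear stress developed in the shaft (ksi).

J = πd⁴/32 = π(0.274)⁴/32 = 5.534×10^-4 m⁴.
τ_max = T·r/J = 248000 × 0.137 / 5.534×10^-4 = 6.140×10^7 Pa.

8.91 ksi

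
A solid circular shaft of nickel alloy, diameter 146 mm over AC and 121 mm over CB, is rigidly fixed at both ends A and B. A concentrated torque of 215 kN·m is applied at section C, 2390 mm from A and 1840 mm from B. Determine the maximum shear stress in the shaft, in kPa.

235000 kPa

Compatibility: T_A·a/J_AC = T_B·b/J_CB with T_A + T_B = T₀.
J_AC = 4.46×10^-5 m⁴, J_CB = 2.10×10^-5 m⁴, so T_A = T₀·(J_AC/a)/((J_AC/a)+(J_CB/b)) = 133300 N·m, T_B = 81690 N·m.
τ in each portion: τ_AC = 2.18×10^8 Pa, τ_CB = 2.35×10^8 Pa; maximum is in CB.
τ_max = T_CB·r/J = 81690·0.0605/2.10×10^-5 = 2.348×10^8 Pa.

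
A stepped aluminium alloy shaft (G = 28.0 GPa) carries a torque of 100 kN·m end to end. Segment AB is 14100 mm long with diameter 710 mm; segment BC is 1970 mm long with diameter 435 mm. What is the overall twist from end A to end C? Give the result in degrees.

J_AB = π(0.710)⁴/32 = 0.0249 m⁴; J_BC = π(0.435)⁴/32 = 3.52×10^-3 m⁴.
θ = (T/G)·Σ L_i/J_i = (100000/28.0×10⁹)·(14.1/0.0249 + 1.97/3.52×10^-3) = 4.020×10^-3 rad.

0.230°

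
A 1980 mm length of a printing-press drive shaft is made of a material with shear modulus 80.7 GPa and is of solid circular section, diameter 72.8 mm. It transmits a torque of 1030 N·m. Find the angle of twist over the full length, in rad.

J = πd⁴/32 = π(0.0728)⁴/32 = 2.758×10^-6 m⁴.
θ = T·L/(G·J) = 1030 × 1.98 / (80.7×10⁹ × 2.758×10^-6) = 9.164×10^-3 rad.

0.00916 rad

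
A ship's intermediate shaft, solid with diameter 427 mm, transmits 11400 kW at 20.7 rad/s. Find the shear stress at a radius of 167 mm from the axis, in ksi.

4.09 ksi

ω = 20.7 rad/s, so T = P/ω = 11400×10³ / 20.70 = 550700 N·m.
J = πd⁴/32 = π(0.427)⁴/32 = 3.264×10^-3 m⁴.
Shear stress varies linearly with radius: τ = T·r/J = 550700 × 0.167 / 3.264×10^-3 = 2.818×10^7 Pa.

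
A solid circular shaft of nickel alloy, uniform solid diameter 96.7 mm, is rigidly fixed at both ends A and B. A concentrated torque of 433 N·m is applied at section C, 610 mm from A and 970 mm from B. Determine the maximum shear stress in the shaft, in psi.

With uniform GJ and both ends fixed, compatibility θ_AC = θ_CB gives T_A·a = T_B·b, together with T_A + T_B = T₀.
T_A = T₀·b/(a+b) = 433.0·970/1580 = 265.8 N·m; T_B = 167.2 N·m.
τ in each portion: τ_AC = 1.50×10^6 Pa, τ_CB = 9.42×10^5 Pa; maximum is in AC.
τ_max = T_AC·r/J = 265.8·0.0484/8.58×10^-6 = 1.497×10^6 Pa.

217 psi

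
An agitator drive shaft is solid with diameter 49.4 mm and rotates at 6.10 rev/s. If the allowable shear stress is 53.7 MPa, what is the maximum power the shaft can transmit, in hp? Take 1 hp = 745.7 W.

65.3 hp

J = πd⁴/32 = π(0.0494)⁴/32 = 5.847×10^-7 m⁴.
T_max = τ_allow·J/r = 5.37×10^7 × 5.847×10^-7 / 0.0247 = 1271 N·m.
ω = 2π·6.10 = 38.33 rad/s, so P_max = T_max·ω = 4.872×10^4 W.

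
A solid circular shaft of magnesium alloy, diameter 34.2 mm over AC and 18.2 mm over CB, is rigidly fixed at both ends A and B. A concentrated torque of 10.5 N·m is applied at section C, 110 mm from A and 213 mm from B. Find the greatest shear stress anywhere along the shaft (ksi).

0.186 ksi

Compatibility: T_A·a/J_AC = T_B·b/J_CB with T_A + T_B = T₀.
J_AC = 1.34×10^-7 m⁴, J_CB = 1.08×10^-8 m⁴, so T_A = T₀·(J_AC/a)/((J_AC/a)+(J_CB/b)) = 10.08 N·m, T_B = 0.4176 N·m.
τ in each portion: τ_AC = 1.28×10^6 Pa, τ_CB = 3.53×10^5 Pa; maximum is in AC.
τ_max = T_AC·r/J = 10.08·0.0171/1.34×10^-7 = 1.284×10^6 Pa.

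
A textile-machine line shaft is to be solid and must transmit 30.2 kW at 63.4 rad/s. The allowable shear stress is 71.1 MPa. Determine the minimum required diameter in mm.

32.4 mm

ω = 63.4 rad/s, so T = P/ω = 30.2×10³ / 63.40 = 476.3 N·m.
For a solid shaft τ_max = 16T/(πd³), so d = (16T/(π τ_allow))^(1/3) = (16·476.3/(π·7.11×10^7))^(1/3) = 0.03243 m.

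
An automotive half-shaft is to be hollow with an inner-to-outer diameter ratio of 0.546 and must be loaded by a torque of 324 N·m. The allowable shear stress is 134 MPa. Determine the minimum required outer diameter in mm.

For a hollow shaft with d_i/d_o = 0.546: τ_max = 16T/(π d_o³ (1−k⁴)), so d_o = [16T/(π τ_allow (1−k⁴))]^(1/3) = [16·324.0/(π·1.34×10^8·0.9111)]^(1/3) = 0.02382 m.

23.8 mm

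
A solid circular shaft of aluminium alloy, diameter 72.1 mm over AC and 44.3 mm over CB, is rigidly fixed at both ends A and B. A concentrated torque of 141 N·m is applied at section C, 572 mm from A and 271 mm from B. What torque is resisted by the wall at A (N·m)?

108 N·m

Compatibility: T_A·a/J_AC = T_B·b/J_CB with T_A + T_B = T₀.
J_AC = 2.65×10^-6 m⁴, J_CB = 3.78×10^-7 m⁴, so T_A = T₀·(J_AC/a)/((J_AC/a)+(J_CB/b)) = 108.4 N·m, T_B = 32.61 N·m.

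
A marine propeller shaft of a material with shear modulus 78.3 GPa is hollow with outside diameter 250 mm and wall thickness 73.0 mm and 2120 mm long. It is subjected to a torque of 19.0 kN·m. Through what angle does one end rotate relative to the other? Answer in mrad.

J = π(d_o⁴ − d_i⁴)/32 = π(0.250⁴ − 0.104⁴)/32 = 3.720×10^-4 m⁴.
θ = T·L/(G·J) = 19000 × 2.12 / (78.3×10⁹ × 3.720×10^-4) = 1.383×10^-3 rad.

1.38 mrad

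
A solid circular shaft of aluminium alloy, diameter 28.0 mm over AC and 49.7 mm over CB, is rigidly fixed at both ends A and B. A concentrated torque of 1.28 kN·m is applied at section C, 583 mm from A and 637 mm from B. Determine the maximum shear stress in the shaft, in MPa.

47.8 MPa

Compatibility: T_A·a/J_AC = T_B·b/J_CB with T_A + T_B = T₀.
J_AC = 6.03×10^-8 m⁴, J_CB = 5.99×10^-7 m⁴, so T_A = T₀·(J_AC/a)/((J_AC/a)+(J_CB/b)) = 126.9 N·m, T_B = 1153 N·m.
τ in each portion: τ_AC = 2.94×10^7 Pa, τ_CB = 4.78×10^7 Pa; maximum is in CB.
τ_max = T_CB·r/J = 1153·0.0249/5.99×10^-7 = 4.784×10^7 Pa.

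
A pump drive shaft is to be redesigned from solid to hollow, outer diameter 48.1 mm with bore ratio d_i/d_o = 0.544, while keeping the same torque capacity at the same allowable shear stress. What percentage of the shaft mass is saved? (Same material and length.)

25.2 %

Equal τ_max and T ⇒ the solid shaft needs d_s³ = d_o³(1−k⁴), so d_s = 48.1·(1−0.544⁴)^(1/3) = 46.65 mm.
Area ratio A_h/A_s = d_o²(1−k²)/d_s² = (1−k²)/(1−k⁴)^(2/3) = 0.7484.
Mass saving = 1 − 0.7484 = 25.2 %.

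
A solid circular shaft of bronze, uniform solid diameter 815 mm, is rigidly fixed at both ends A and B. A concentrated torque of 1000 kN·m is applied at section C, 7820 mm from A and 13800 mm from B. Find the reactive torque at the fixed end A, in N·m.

638000 N·m

With uniform GJ and both ends fixed, compatibility θ_AC = θ_CB gives T_A·a = T_B·b, together with T_A + T_B = T₀.
T_A = T₀·b/(a+b) = 1.000e6·13800/21620 = 638300 N·m; T_B = 361700 N·m.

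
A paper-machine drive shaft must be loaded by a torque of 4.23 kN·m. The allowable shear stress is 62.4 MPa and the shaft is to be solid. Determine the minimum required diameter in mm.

For a solid shaft τ_max = 16T/(πd³), so d = (16T/(π τ_allow))^(1/3) = (16·4230/(π·6.24×10^7))^(1/3) = 0.07015 m.

70.2 mm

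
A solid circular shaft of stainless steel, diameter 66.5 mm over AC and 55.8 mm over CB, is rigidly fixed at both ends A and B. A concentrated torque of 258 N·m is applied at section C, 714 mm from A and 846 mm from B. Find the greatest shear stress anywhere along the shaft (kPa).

3150 kPa

Compatibility: T_A·a/J_AC = T_B·b/J_CB with T_A + T_B = T₀.
J_AC = 1.92×10^-6 m⁴, J_CB = 9.52×10^-7 m⁴, so T_A = T₀·(J_AC/a)/((J_AC/a)+(J_CB/b)) = 181.9 N·m, T_B = 76.10 N·m.
τ in each portion: τ_AC = 3.15×10^6 Pa, τ_CB = 2.23×10^6 Pa; maximum is in AC.
τ_max = T_AC·r/J = 181.9·0.0333/1.92×10^-6 = 3.150×10^6 Pa.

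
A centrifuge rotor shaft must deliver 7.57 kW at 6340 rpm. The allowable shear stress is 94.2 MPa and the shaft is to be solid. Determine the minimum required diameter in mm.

ω = 2π·6340/60 = 663.9 rad/s, so T = P/ω = 7.57×10³ / 663.9 = 11.40 N·m.
For a solid shaft τ_max = 16T/(πd³), so d = (16T/(π τ_allow))^(1/3) = (16·11.40/(π·9.42×10^7))^(1/3) = 0.008511 m.

8.51 mm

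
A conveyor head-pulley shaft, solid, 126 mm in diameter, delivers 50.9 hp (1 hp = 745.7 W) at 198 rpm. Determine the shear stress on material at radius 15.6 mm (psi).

167 psi

ω = 2π·198/60 = 20.73 rad/s, so T = P/ω = 50.9×745.7 / 20.73 = 1831 N·m.
J = πd⁴/32 = π(0.126)⁴/32 = 2.474×10^-5 m⁴.
Shear stress varies linearly with radius: τ = T·r/J = 1831 × 0.0156 / 2.474×10^-5 = 1.154×10^6 Pa.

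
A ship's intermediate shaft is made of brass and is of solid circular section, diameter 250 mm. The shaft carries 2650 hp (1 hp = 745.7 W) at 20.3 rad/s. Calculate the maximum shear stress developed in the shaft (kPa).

ω = 20.3 rad/s, so T = P/ω = 2650×745.7 / 20.30 = 97350 N·m.
J = πd⁴/32 = π(0.250)⁴/32 = 3.835×10^-4 m⁴.
τ_max = T·r/J = 97350 × 0.125 / 3.835×10^-4 = 3.173×10^7 Pa.

31700 kPa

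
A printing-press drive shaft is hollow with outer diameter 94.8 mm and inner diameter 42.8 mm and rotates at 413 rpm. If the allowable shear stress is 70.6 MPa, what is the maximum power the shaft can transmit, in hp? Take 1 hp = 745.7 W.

J = π(d_o⁴ − d_i⁴)/32 = π(0.0948⁴ − 0.0428⁴)/32 = 7.600×10^-6 m⁴.
T_max = τ_allow·J/r = 7.06×10^7 × 7.600×10^-6 / 0.0474 = 11320 N·m.
ω = 2π·413/60 = 43.25 rad/s, so P_max = T_max·ω = 4.896×10^5 W.

657 hp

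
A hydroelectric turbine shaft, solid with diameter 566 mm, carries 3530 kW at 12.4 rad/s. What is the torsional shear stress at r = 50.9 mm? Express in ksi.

ω = 12.4 rad/s, so T = P/ω = 3530×10³ / 12.40 = 284700 N·m.
J = πd⁴/32 = π(0.566)⁴/32 = 0.01008 m⁴.
Shear stress varies linearly with radius: τ = T·r/J = 284700 × 0.0509 / 0.01008 = 1.438×10^6 Pa.

0.209 ksi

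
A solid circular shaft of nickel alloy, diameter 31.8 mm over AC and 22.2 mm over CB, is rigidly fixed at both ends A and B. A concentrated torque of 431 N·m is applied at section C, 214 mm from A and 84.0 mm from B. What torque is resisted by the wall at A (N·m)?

269 N·m

Compatibility: T_A·a/J_AC = T_B·b/J_CB with T_A + T_B = T₀.
J_AC = 1.00×10^-7 m⁴, J_CB = 2.38×10^-8 m⁴, so T_A = T₀·(J_AC/a)/((J_AC/a)+(J_CB/b)) = 268.5 N·m, T_B = 162.5 N·m.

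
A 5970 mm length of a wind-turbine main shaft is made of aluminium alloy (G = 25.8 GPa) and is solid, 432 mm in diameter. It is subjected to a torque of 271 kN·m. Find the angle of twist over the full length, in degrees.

1.05°

J = πd⁴/32 = π(0.432)⁴/32 = 3.419×10^-3 m⁴.
θ = T·L/(G·J) = 271000 × 5.97 / (25.8×10⁹ × 3.419×10^-3) = 0.01834 rad.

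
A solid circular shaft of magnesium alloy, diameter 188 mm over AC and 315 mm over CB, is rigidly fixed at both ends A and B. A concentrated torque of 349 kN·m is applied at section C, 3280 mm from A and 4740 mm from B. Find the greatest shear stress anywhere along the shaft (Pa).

Compatibility: T_A·a/J_AC = T_B·b/J_CB with T_A + T_B = T₀.
J_AC = 1.23×10^-4 m⁴, J_CB = 9.67×10^-4 m⁴, so T_A = T₀·(J_AC/a)/((J_AC/a)+(J_CB/b)) = 54080 N·m, T_B = 294900 N·m.
τ in each portion: τ_AC = 4.14×10^7 Pa, τ_CB = 4.81×10^7 Pa; maximum is in CB.
τ_max = T_CB·r/J = 294900·0.158/9.67×10^-4 = 4.806×10^7 Pa.

4.81e7 Pa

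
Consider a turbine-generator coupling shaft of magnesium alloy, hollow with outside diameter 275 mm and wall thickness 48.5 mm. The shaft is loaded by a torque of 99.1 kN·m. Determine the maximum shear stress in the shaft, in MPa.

J = π(d_o⁴ − d_i⁴)/32 = π(0.275⁴ − 0.178⁴)/32 = 4.629×10^-4 m⁴.
τ_max = T·r/J = 99100 × 0.138 / 4.629×10^-4 = 2.944×10^7 Pa.

29.4 MPa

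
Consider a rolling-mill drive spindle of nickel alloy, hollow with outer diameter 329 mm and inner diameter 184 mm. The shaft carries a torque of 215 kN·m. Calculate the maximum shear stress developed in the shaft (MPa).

34.1 MPa

J = π(d_o⁴ − d_i⁴)/32 = π(0.329⁴ − 0.184⁴)/32 = 1.038×10^-3 m⁴.
τ_max = T·r/J = 215000 × 0.165 / 1.038×10^-3 = 3.408×10^7 Pa.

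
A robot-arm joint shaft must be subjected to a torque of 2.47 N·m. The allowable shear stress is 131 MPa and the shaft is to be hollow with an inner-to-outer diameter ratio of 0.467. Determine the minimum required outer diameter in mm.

4.65 mm

For a hollow shaft with d_i/d_o = 0.467: τ_max = 16T/(π d_o³ (1−k⁴)), so d_o = [16T/(π τ_allow (1−k⁴))]^(1/3) = [16·2.470/(π·1.31×10^8·0.9524)]^(1/3) = 0.004654 m.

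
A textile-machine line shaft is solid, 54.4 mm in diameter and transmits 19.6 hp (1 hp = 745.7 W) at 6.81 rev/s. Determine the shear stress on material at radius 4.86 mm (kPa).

ω = 2π·6.81 = 42.79 rad/s, so T = P/ω = 19.6×745.7 / 42.79 = 341.6 N·m.
J = πd⁴/32 = π(0.0544)⁴/32 = 8.598×10^-7 m⁴.
Shear stress varies linearly with radius: τ = T·r/J = 341.6 × 0.00486 / 8.598×10^-7 = 1.931×10^6 Pa.

1930 kPa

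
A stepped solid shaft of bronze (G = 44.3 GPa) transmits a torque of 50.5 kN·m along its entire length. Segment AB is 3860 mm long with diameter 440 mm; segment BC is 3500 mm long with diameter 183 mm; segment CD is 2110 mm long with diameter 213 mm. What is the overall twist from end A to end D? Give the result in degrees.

2.83°

J_AB = π(0.440)⁴/32 = 3.68×10^-3 m⁴; J_BC = π(0.183)⁴/32 = 1.10×10^-4 m⁴; J_CD = π(0.213)⁴/32 = 2.02×10^-4 m⁴.
θ = (T/G)·Σ L_i/J_i = (50500/44.3×10⁹)·(3.86/3.68×10^-3 + 3.50/1.10×10^-4 + 2.11/2.02×10^-4) = 0.04934 rad.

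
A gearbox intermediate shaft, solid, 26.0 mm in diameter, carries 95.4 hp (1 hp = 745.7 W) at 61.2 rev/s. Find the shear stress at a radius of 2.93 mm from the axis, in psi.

1750 psi

ω = 2π·61.2 = 384.5 rad/s, so T = P/ω = 95.4×745.7 / 384.5 = 185.0 N·m.
J = πd⁴/32 = π(0.0260)⁴/32 = 4.486×10^-8 m⁴.
Shear stress varies linearly with radius: τ = T·r/J = 185.0 × 0.00293 / 4.486×10^-8 = 1.208×10^7 Pa.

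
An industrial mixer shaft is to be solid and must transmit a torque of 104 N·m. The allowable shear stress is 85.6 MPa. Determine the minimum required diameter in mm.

18.4 mm

For a solid shaft τ_max = 16T/(πd³), so d = (16T/(π τ_allow))^(1/3) = (16·104.0/(π·8.56×10^7))^(1/3) = 0.01836 m.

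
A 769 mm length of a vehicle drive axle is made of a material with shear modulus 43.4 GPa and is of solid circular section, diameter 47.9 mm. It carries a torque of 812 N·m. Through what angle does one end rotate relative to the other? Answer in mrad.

27.8 mrad

J = πd⁴/32 = π(0.0479)⁴/32 = 5.168×10^-7 m⁴.
θ = T·L/(G·J) = 812.0 × 0.769 / (43.4×10⁹ × 5.168×10^-7) = 0.02784 rad.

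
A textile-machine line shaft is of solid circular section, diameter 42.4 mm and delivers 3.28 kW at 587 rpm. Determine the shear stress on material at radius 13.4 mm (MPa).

ω = 2π·587/60 = 61.47 rad/s, so T = P/ω = 3.28×10³ / 61.47 = 53.36 N·m.
J = πd⁴/32 = π(0.0424)⁴/32 = 3.173×10^-7 m⁴.
Shear stress varies linearly with radius: τ = T·r/J = 53.36 × 0.0134 / 3.173×10^-7 = 2.253×10^6 Pa.

2.25 MPa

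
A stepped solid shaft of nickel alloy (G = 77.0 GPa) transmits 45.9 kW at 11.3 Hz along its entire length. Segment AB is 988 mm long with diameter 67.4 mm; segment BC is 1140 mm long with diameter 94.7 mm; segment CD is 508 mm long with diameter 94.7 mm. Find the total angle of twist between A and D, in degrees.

ω = 2π·11.3 = 71.00 rad/s, so T = P/ω = 45.9×10³ / 71.00 = 646.5 N·m.
J_AB = π(0.0674)⁴/32 = 2.03×10^-6 m⁴; J_BC = π(0.0947)⁴/32 = 7.90×10^-6 m⁴; J_CD = π(0.0947)⁴/32 = 7.90×10^-6 m⁴.
θ = (T/G)·Σ L_i/J_i = (646.5/77.0×10⁹)·(0.988/2.03×10^-6 + 1.14/7.90×10^-6 + 0.508/7.90×10^-6) = 5.847×10^-3 rad.

0.335°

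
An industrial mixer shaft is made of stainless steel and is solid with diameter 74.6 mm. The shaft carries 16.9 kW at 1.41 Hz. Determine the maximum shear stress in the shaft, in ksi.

3.39 ksi

ω = 2π·1.41 = 8.859 rad/s, so T = P/ω = 16.9×10³ / 8.859 = 1908 N·m.
J = πd⁴/32 = π(0.0746)⁴/32 = 3.041×10^-6 m⁴.
τ_max = T·r/J = 1908 × 0.0373 / 3.041×10^-6 = 2.340×10^7 Pa.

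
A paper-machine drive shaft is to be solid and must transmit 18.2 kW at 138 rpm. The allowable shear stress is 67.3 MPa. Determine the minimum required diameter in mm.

45.7 mm

ω = 2π·138/60 = 14.45 rad/s, so T = P/ω = 18.2×10³ / 14.45 = 1259 N·m.
For a solid shaft τ_max = 16T/(πd³), so d = (16T/(π τ_allow))^(1/3) = (16·1259/(π·6.73×10^7))^(1/3) = 0.04568 m.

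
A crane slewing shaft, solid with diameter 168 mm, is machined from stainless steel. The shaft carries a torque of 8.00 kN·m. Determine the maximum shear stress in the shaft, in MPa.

J = πd⁴/32 = π(0.168)⁴/32 = 7.821×10^-5 m⁴.
τ_max = T·r/J = 8000 × 0.0840 / 7.821×10^-5 = 8.593×10^6 Pa.

8.59 MPa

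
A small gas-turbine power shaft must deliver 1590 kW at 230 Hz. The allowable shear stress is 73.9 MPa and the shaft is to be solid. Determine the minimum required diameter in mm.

ω = 2π·230 = 1445 rad/s, so T = P/ω = 1590×10³ / 1445 = 1100 N·m.
For a solid shaft τ_max = 16T/(πd³), so d = (16T/(π τ_allow))^(1/3) = (16·1100/(π·7.39×10^7))^(1/3) = 0.04233 m.

42.3 mm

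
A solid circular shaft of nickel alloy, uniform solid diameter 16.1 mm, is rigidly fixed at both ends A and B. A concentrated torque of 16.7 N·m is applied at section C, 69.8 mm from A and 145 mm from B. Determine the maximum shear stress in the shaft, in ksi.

With uniform GJ and both ends fixed, compatibility θ_AC = θ_CB gives T_A·a = T_B·b, together with T_A + T_B = T₀.
T_A = T₀·b/(a+b) = 16.70·145/214.8 = 11.27 N·m; T_B = 5.427 N·m.
τ in each portion: τ_AC = 1.38×10^7 Pa, τ_CB = 6.62×10^6 Pa; maximum is in AC.
τ_max = T_AC·r/J = 11.27·0.00805/6.60×10^-9 = 1.376×10^7 Pa.

2.00 ksi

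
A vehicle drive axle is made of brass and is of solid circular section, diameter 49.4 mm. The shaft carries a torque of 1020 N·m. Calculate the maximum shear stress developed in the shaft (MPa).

43.1 MPa

J = πd⁴/32 = π(0.0494)⁴/32 = 5.847×10^-7 m⁴.
τ_max = T·r/J = 1020 × 0.0247 / 5.847×10^-7 = 4.309×10^7 Pa.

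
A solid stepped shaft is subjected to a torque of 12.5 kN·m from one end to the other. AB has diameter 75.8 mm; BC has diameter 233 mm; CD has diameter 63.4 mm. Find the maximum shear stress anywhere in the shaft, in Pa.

Under the same torque, τ_max = 16T/(πd³) is largest where d is smallest — segment CD (d = 63.4 mm).
τ_max = 16·12500/(π·(0.0634)³) = 2.498×10^8 Pa.

2.50e8 Pa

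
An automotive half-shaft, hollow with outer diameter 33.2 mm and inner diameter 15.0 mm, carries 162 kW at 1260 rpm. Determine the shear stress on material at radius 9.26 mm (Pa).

ω = 2π·1260/60 = 131.9 rad/s, so T = P/ω = 162×10³ / 131.9 = 1228 N·m.
J = π(d_o⁴ − d_i⁴)/32 = π(0.0332⁴ − 0.0150⁴)/32 = 1.143×10^-7 m⁴.
Shear stress varies linearly with radius: τ = T·r/J = 1228 × 0.00926 / 1.143×10^-7 = 9.946×10^7 Pa.

9.95e7 Pa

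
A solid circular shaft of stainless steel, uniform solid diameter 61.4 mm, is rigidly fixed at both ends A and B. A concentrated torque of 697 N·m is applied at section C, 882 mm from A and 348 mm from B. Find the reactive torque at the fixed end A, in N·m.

197 N·m

With uniform GJ and both ends fixed, compatibility θ_AC = θ_CB gives T_A·a = T_B·b, together with T_A + T_B = T₀.
T_A = T₀·b/(a+b) = 697.0·348/1230 = 197.2 N·m; T_B = 499.8 N·m.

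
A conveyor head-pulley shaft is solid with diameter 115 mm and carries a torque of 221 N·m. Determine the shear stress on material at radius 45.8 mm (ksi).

J = πd⁴/32 = π(0.115)⁴/32 = 1.717×10^-5 m⁴.
Shear stress varies linearly with radius: τ = T·r/J = 221.0 × 0.0458 / 1.717×10^-5 = 5.895×10^5 Pa.

0.0855 ksi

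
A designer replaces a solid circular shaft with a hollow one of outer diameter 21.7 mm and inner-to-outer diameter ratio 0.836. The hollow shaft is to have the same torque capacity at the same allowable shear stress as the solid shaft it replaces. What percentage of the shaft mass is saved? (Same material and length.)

52.9 %

Equal τ_max and T ⇒ the solid shaft needs d_s³ = d_o³(1−k⁴), so d_s = 21.7·(1−0.836⁴)^(1/3) = 17.35 mm.
Area ratio A_h/A_s = d_o²(1−k²)/d_s² = (1−k²)/(1−k⁴)^(2/3) = 0.4708.
Mass saving = 1 − 0.4708 = 52.9 %.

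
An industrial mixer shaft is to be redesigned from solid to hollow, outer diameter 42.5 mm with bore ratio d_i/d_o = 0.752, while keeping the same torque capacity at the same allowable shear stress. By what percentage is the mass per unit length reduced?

43.8 %

Equal τ_max and T ⇒ the solid shaft needs d_s³ = d_o³(1−k⁴), so d_s = 42.5·(1−0.752⁴)^(1/3) = 37.38 mm.
Area ratio A_h/A_s = d_o²(1−k²)/d_s² = (1−k²)/(1−k⁴)^(2/3) = 0.5618.
Mass saving = 1 − 0.5618 = 43.8 %.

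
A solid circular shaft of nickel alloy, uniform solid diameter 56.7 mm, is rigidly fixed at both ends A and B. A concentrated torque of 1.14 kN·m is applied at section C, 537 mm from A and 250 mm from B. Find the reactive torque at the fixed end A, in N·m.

362 N·m

With uniform GJ and both ends fixed, compatibility θ_AC = θ_CB gives T_A·a = T_B·b, together with T_A + T_B = T₀.
T_A = T₀·b/(a+b) = 1140·250/787.0 = 362.1 N·m; T_B = 777.9 N·m.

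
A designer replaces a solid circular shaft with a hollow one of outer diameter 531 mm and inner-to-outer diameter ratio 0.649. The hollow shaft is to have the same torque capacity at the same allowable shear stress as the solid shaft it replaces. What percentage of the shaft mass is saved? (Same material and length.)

Equal τ_max and T ⇒ the solid shaft needs d_s³ = d_o³(1−k⁴), so d_s = 531·(1−0.649⁴)^(1/3) = 497.5 mm.
Area ratio A_h/A_s = d_o²(1−k²)/d_s² = (1−k²)/(1−k⁴)^(2/3) = 0.6593.
Mass saving = 1 − 0.6593 = 34.1 %.

34.1 %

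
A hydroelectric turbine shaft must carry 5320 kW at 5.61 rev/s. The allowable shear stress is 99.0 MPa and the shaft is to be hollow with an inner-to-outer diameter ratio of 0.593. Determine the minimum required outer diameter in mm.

207 mm

ω = 2π·5.61 = 35.25 rad/s, so T = P/ω = 5320×10³ / 35.25 = 150900 N·m.
For a hollow shaft with d_i/d_o = 0.593: τ_max = 16T/(π d_o³ (1−k⁴)), so d_o = [16T/(π τ_allow (1−k⁴))]^(1/3) = [16·150900/(π·9.90×10^7·0.8763)]^(1/3) = 0.2069 m.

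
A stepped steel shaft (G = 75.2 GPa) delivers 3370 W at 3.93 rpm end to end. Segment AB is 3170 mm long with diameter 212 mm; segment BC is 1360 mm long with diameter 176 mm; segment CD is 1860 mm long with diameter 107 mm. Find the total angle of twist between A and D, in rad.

ω = 2π·3.93/60 = 0.4115 rad/s, so T = P/ω = 3370 / 0.4115 = 8189 N·m.
J_AB = π(0.212)⁴/32 = 1.98×10^-4 m⁴; J_BC = π(0.176)⁴/32 = 9.42×10^-5 m⁴; J_CD = π(0.107)⁴/32 = 1.29×10^-5 m⁴.
θ = (T/G)·Σ L_i/J_i = (8189/75.2×10⁹)·(3.17/1.98×10^-4 + 1.36/9.42×10^-5 + 1.86/1.29×10^-5) = 0.01905 rad.

0.0191 rad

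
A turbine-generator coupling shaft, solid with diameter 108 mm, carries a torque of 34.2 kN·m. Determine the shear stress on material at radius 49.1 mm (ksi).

18.2 ksi

J = πd⁴/32 = π(0.108)⁴/32 = 1.336×10^-5 m⁴.
Shear stress varies linearly with radius: τ = T·r/J = 34200 × 0.0491 / 1.336×10^-5 = 1.257×10^8 Pa.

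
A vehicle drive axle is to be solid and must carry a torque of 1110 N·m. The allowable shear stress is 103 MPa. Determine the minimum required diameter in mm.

38.0 mm

For a solid shaft τ_max = 16T/(πd³), so d = (16T/(π τ_allow))^(1/3) = (16·1110/(π·1.03×10^8))^(1/3) = 0.03800 m.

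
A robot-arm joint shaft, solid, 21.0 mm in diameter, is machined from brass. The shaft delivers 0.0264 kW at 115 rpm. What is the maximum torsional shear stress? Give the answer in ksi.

0.175 ksi

ω = 2π·115/60 = 12.04 rad/s, so T = P/ω = 0.0264×10³ / 12.04 = 2.192 N·m.
J = πd⁴/32 = π(0.0210)⁴/32 = 1.909×10^-8 m⁴.
τ_max = T·r/J = 2.192 × 0.0105 / 1.909×10^-8 = 1.206×10^6 Pa.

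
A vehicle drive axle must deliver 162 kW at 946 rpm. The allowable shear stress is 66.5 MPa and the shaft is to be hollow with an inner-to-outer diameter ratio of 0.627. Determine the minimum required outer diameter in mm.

ω = 2π·946/60 = 99.06 rad/s, so T = P/ω = 162×10³ / 99.06 = 1635 N·m.
For a hollow shaft with d_i/d_o = 0.627: τ_max = 16T/(π d_o³ (1−k⁴)), so d_o = [16T/(π τ_allow (1−k⁴))]^(1/3) = [16·1635/(π·6.65×10^7·0.8454)]^(1/3) = 0.05291 m.

52.9 mm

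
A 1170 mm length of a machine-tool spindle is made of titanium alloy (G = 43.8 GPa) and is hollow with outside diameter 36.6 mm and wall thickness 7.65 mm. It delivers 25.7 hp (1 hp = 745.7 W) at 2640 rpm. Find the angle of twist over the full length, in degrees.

0.680°

ω = 2π·2640/60 = 276.5 rad/s, so T = P/ω = 25.7×745.7 / 276.5 = 69.32 N·m.
J = π(d_o⁴ − d_i⁴)/32 = π(0.0366⁴ − 0.0213⁴)/32 = 1.560×10^-7 m⁴.
θ = T·L/(G·J) = 69.32 × 1.17 / (43.8×10⁹ × 1.560×10^-7) = 0.01187 rad.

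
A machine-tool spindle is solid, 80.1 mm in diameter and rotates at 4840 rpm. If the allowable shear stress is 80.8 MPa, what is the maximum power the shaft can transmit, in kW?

4130 kW

J = πd⁴/32 = π(0.0801)⁴/32 = 4.041×10^-6 m⁴.
T_max = τ_allow·J/r = 8.08×10^7 × 4.041×10^-6 / 0.0400 = 8153 N·m.
ω = 2π·4840/60 = 506.8 rad/s, so P_max = T_max·ω = 4.132×10^6 W.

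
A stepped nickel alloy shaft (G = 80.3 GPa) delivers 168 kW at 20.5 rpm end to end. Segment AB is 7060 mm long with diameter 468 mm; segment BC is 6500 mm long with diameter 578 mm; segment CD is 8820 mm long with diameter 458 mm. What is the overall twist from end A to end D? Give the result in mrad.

4.03 mrad

ω = 2π·20.5/60 = 2.147 rad/s, so T = P/ω = 168×10³ / 2.147 = 78260 N·m.
J_AB = π(0.468)⁴/32 = 4.71×10^-3 m⁴; J_BC = π(0.578)⁴/32 = 0.0110 m⁴; J_CD = π(0.458)⁴/32 = 4.32×10^-3 m⁴.
θ = (T/G)·Σ L_i/J_i = (78260/80.3×10⁹)·(7.06/4.71×10^-3 + 6.50/0.0110 + 8.82/4.32×10^-3) = 4.029×10^-3 rad.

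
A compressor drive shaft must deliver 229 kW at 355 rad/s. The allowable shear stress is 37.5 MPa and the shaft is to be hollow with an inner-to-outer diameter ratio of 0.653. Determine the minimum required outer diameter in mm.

ω = 355 rad/s, so T = P/ω = 229×10³ / 355.0 = 645.1 N·m.
For a hollow shaft with d_i/d_o = 0.653: τ_max = 16T/(π d_o³ (1−k⁴)), so d_o = [16T/(π τ_allow (1−k⁴))]^(1/3) = [16·645.1/(π·3.75×10^7·0.8182)]^(1/3) = 0.04749 m.

47.5 mm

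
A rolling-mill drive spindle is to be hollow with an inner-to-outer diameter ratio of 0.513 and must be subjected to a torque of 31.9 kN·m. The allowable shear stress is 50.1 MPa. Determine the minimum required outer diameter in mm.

152 mm

For a hollow shaft with d_i/d_o = 0.513: τ_max = 16T/(π d_o³ (1−k⁴)), so d_o = [16T/(π τ_allow (1−k⁴))]^(1/3) = [16·31900/(π·5.01×10^7·0.9307)]^(1/3) = 0.1516 m.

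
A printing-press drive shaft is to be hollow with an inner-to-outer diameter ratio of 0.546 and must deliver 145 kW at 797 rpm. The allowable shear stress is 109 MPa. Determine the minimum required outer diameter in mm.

ω = 2π·797/60 = 83.46 rad/s, so T = P/ω = 145×10³ / 83.46 = 1737 N·m.
For a hollow shaft with d_i/d_o = 0.546: τ_max = 16T/(π d_o³ (1−k⁴)), so d_o = [16T/(π τ_allow (1−k⁴))]^(1/3) = [16·1737/(π·1.09×10^8·0.9111)]^(1/3) = 0.04466 m.

44.7 mm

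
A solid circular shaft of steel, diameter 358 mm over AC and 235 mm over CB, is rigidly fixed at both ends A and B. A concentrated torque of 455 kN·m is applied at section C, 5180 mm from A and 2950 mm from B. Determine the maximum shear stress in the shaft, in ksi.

Compatibility: T_A·a/J_AC = T_B·b/J_CB with T_A + T_B = T₀.
J_AC = 1.61×10^-3 m⁴, J_CB = 2.99×10^-4 m⁴, so T_A = T₀·(J_AC/a)/((J_AC/a)+(J_CB/b)) = 343100 N·m, T_B = 111900 N·m.
τ in each portion: τ_AC = 3.81×10^7 Pa, τ_CB = 4.39×10^7 Pa; maximum is in CB.
τ_max = T_CB·r/J = 111900·0.117/2.99×10^-4 = 4.390×10^7 Pa.

6.37 ksi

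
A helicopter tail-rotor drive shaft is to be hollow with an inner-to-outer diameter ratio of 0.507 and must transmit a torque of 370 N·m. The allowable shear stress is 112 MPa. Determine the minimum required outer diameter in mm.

26.2 mm

For a hollow shaft with d_i/d_o = 0.507: τ_max = 16T/(π d_o³ (1−k⁴)), so d_o = [16T/(π τ_allow (1−k⁴))]^(1/3) = [16·370.0/(π·1.12×10^8·0.9339)]^(1/3) = 0.02621 m.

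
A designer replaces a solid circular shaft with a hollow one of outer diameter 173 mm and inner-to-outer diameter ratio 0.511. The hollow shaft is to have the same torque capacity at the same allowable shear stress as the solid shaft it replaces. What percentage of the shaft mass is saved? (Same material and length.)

Equal τ_max and T ⇒ the solid shaft needs d_s³ = d_o³(1−k⁴), so d_s = 173·(1−0.511⁴)^(1/3) = 169.0 mm.
Area ratio A_h/A_s = d_o²(1−k²)/d_s² = (1−k²)/(1−k⁴)^(2/3) = 0.7745.
Mass saving = 1 − 0.7745 = 22.6 %.

22.6 %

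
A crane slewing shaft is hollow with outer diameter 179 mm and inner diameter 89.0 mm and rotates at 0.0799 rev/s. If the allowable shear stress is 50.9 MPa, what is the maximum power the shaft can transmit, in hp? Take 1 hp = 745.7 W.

J = π(d_o⁴ − d_i⁴)/32 = π(0.179⁴ − 0.0890⁴)/32 = 9.463×10^-5 m⁴.
T_max = τ_allow·J/r = 5.09×10^7 × 9.463×10^-5 / 0.0895 = 53820 N·m.
ω = 2π·0.0799 = 0.5020 rad/s, so P_max = T_max·ω = 2.702×10^4 W.

36.2 hp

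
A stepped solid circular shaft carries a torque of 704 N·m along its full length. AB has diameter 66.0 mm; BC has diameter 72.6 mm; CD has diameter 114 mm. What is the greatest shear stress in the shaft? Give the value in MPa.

12.5 MPa

Under the same torque, τ_max = 16T/(πd³) is largest where d is smallest — segment AB (d = 66.0 mm).
τ_max = 16·704.0/(π·(0.0660)³) = 1.247×10^7 Pa.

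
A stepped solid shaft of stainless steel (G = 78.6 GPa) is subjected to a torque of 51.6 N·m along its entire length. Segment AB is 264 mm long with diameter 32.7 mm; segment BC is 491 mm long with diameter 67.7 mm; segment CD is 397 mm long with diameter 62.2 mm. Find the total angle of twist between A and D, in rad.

0.00188 rad

J_AB = π(0.0327)⁴/32 = 1.12×10^-7 m⁴; J_BC = π(0.0677)⁴/32 = 2.06×10^-6 m⁴; J_CD = π(0.0622)⁴/32 = 1.47×10^-6 m⁴.
θ = (T/G)·Σ L_i/J_i = (51.60/78.6×10⁹)·(0.264/1.12×10^-7 + 0.491/2.06×10^-6 + 0.397/1.47×10^-6) = 1.878×10^-3 rad.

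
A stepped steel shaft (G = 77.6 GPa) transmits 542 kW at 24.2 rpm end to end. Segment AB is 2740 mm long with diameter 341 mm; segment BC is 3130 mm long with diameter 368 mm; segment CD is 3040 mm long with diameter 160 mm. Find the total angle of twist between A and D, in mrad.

141 mrad

ω = 2π·24.2/60 = 2.534 rad/s, so T = P/ω = 542×10³ / 2.534 = 213900 N·m.
J_AB = π(0.341)⁴/32 = 1.33×10^-3 m⁴; J_BC = π(0.368)⁴/32 = 1.80×10^-3 m⁴; J_CD = π(0.160)⁴/32 = 6.43×10^-5 m⁴.
θ = (T/G)·Σ L_i/J_i = (213900/77.6×10⁹)·(2.74/1.33×10^-3 + 3.13/1.80×10^-3 + 3.04/6.43×10^-5) = 0.1407 rad.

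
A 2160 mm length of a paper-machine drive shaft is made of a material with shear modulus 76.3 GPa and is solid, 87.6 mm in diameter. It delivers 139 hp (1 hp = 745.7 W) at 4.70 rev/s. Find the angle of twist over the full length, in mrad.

ω = 2π·4.70 = 29.53 rad/s, so T = P/ω = 139×745.7 / 29.53 = 3510 N·m.
J = πd⁴/32 = π(0.0876)⁴/32 = 5.781×10^-6 m⁴.
θ = T·L/(G·J) = 3510 × 2.16 / (76.3×10⁹ × 5.781×10^-6) = 0.01719 rad.

17.2 mrad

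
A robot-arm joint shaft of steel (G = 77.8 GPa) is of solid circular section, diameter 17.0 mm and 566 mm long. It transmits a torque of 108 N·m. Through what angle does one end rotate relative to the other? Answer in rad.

0.0958 rad

J = πd⁴/32 = π(0.0170)⁴/32 = 8.200×10^-9 m⁴.
θ = T·L/(G·J) = 108.0 × 0.566 / (77.8×10⁹ × 8.200×10^-9) = 0.09582 rad.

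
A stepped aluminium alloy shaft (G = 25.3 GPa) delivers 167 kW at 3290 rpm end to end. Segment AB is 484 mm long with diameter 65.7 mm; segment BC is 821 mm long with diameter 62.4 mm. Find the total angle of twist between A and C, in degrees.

ω = 2π·3290/60 = 344.5 rad/s, so T = P/ω = 167×10³ / 344.5 = 484.7 N·m.
J_AB = π(0.0657)⁴/32 = 1.83×10^-6 m⁴; J_BC = π(0.0624)⁴/32 = 1.49×10^-6 m⁴.
θ = (T/G)·Σ L_i/J_i = (484.7/25.3×10⁹)·(0.484/1.83×10^-6 + 0.821/1.49×10^-6) = 0.01564 rad.

0.896°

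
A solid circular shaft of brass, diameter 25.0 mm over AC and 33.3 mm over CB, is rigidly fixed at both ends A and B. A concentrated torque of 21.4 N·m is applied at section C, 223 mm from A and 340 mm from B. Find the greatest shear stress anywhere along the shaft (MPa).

2.28 MPa

Compatibility: T_A·a/J_AC = T_B·b/J_CB with T_A + T_B = T₀.
J_AC = 3.83×10^-8 m⁴, J_CB = 1.21×10^-7 m⁴, so T_A = T₀·(J_AC/a)/((J_AC/a)+(J_CB/b)) = 6.983 N·m, T_B = 14.42 N·m.
τ in each portion: τ_AC = 2.28×10^6 Pa, τ_CB = 1.99×10^6 Pa; maximum is in AC.
τ_max = T_AC·r/J = 6.983·0.0125/3.83×10^-8 = 2.276×10^6 Pa.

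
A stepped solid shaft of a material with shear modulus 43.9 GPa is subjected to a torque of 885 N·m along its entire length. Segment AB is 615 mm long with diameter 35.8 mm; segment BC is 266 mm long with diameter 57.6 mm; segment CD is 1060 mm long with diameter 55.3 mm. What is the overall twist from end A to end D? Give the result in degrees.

6.02°

J_AB = π(0.0358)⁴/32 = 1.61×10^-7 m⁴; J_BC = π(0.0576)⁴/32 = 1.08×10^-6 m⁴; J_CD = π(0.0553)⁴/32 = 9.18×10^-7 m⁴.
θ = (T/G)·Σ L_i/J_i = (885.0/43.9×10⁹)·(0.615/1.61×10^-7 + 0.266/1.08×10^-6 + 1.06/9.18×10^-7) = 0.1051 rad.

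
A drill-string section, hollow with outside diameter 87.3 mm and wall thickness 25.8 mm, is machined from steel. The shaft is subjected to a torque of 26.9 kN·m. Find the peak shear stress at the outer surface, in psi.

30700 psi

J = π(d_o⁴ − d_i⁴)/32 = π(0.0873⁴ − 0.0357⁴)/32 = 5.543×10^-6 m⁴.
τ_max = T·r/J = 26900 × 0.0437 / 5.543×10^-6 = 2.118×10^8 Pa.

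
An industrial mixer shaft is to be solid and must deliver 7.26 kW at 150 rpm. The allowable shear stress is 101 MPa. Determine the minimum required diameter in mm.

ω = 2π·150/60 = 15.71 rad/s, so T = P/ω = 7.26×10³ / 15.71 = 462.2 N·m.
For a solid shaft τ_max = 16T/(πd³), so d = (16T/(π τ_allow))^(1/3) = (16·462.2/(π·1.01×10^8))^(1/3) = 0.02856 m.

28.6 mm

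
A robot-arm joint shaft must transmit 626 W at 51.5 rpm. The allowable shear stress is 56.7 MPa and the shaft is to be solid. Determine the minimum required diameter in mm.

ω = 2π·51.5/60 = 5.393 rad/s, so T = P/ω = 626 / 5.393 = 116.1 N·m.
For a solid shaft τ_max = 16T/(πd³), so d = (16T/(π τ_allow))^(1/3) = (16·116.1/(π·5.67×10^7))^(1/3) = 0.02185 m.

21.8 mm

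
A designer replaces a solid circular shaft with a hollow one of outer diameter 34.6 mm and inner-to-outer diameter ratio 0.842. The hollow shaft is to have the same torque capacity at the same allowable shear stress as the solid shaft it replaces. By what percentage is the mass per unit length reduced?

Equal τ_max and T ⇒ the solid shaft needs d_s³ = d_o³(1−k⁴), so d_s = 34.6·(1−0.842⁴)^(1/3) = 27.41 mm.
Area ratio A_h/A_s = d_o²(1−k²)/d_s² = (1−k²)/(1−k⁴)^(2/3) = 0.4636.
Mass saving = 1 − 0.4636 = 53.6 %.

53.6 %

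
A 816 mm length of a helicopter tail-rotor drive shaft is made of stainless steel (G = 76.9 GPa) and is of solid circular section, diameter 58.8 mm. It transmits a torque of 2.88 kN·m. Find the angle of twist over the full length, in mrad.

26.0 mrad

J = πd⁴/32 = π(0.0588)⁴/32 = 1.174×10^-6 m⁴.
θ = T·L/(G·J) = 2880 × 0.816 / (76.9×10⁹ × 1.174×10^-6) = 0.02604 rad.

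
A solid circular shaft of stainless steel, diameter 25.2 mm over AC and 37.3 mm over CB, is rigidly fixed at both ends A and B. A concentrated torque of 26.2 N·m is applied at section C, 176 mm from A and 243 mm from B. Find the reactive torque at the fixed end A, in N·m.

Compatibility: T_A·a/J_AC = T_B·b/J_CB with T_A + T_B = T₀.
J_AC = 3.96×10^-8 m⁴, J_CB = 1.90×10^-7 m⁴, so T_A = T₀·(J_AC/a)/((J_AC/a)+(J_CB/b)) = 5.853 N·m, T_B = 20.35 N·m.

5.85 N·m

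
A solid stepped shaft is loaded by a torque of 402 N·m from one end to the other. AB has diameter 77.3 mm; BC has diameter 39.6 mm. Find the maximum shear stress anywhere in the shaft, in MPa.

Under the same torque, τ_max = 16T/(πd³) is largest where d is smallest — segment BC (d = 39.6 mm).
τ_max = 16·402.0/(π·(0.0396)³) = 3.297×10^7 Pa.

33.0 MPa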